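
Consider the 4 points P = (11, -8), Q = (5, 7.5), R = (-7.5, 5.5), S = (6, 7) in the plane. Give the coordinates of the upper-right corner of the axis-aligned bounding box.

x-range [-7.5, 11], y-range [-8, 7.5].
The upper-right corner is (11, 7.5).

(11, 7.5)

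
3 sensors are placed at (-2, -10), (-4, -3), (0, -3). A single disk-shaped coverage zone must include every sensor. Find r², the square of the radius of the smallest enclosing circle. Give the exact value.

2809/196

Call the three points A, B, C in the order given.
Side lengths²: AB² = 53, AC² = 53, BC² = 16.
Since AC² = 53 < 53 + 16 = 69, the triangle is acute, so the smallest enclosing circle is the circumcircle.
Circumcentre = (-2, -87/14), r² = 2809/196.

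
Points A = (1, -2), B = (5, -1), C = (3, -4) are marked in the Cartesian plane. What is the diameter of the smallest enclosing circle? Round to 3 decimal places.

Side lengths²: AB² = 17, AC² = 8, BC² = 13.
Since AB² = 17 < 13 + 8 = 21, the triangle is acute, so the smallest enclosing circle is the circumcircle.
Circumcentre = (3.1, -1.9), r² = 4.42.
Diameter = 2r = 2√(4.42) ≈ 4.205.

4.205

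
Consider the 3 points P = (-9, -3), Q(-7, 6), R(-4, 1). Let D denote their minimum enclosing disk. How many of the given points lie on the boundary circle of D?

Side lengths²: PQ² = 85, PR² = 41, QR² = 34.
Since PQ² = 85 ≥ 41 + 34 = 75, the angle opposite PQ is not acute, so the smallest enclosing circle has PQ as diameter.
Centre = midpoint of PQ = (-8, 1.5), r² = 85/4 = 21.25.
The points at distance exactly r from the centre are P, Q — 2 points.

2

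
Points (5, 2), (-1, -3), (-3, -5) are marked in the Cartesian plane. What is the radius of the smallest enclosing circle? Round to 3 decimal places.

5.315

Call the three points A, B, C in the order given.
Side lengths²: AB² = 61, AC² = 113, BC² = 8.
Since AC² = 113 ≥ 61 + 8 = 69, the angle opposite AC is not acute, so the smallest enclosing circle has AC as diameter.
Centre = midpoint of AC = (1, -1.5), r² = 113/4 = 28.25.
r = √(28.25) ≈ 5.315.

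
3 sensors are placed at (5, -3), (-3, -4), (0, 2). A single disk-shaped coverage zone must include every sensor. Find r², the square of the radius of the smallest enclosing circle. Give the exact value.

325/18

Call the three points A, B, C in the order given.
Side lengths²: AB² = 65, AC² = 50, BC² = 45.
Since AB² = 65 < 50 + 45 = 95, the triangle is acute, so the smallest enclosing circle is the circumcircle.
Circumcentre = (5/6, -13/6), r² = 325/18.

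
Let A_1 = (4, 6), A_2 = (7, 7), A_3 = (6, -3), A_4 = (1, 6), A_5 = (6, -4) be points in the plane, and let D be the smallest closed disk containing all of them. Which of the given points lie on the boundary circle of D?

A_2, A_4, A_5

The minimum enclosing circle is determined by three boundary points: A_2, A_4, A_5.
Their circumcentre is (125/26, 43/26) with r² = 11285/338.
The farthest remaining point A_3 is at distance² 7801/338 ≤ 11285/338.
The points at distance exactly r from the centre are A_2, A_4, A_5 — 3 points.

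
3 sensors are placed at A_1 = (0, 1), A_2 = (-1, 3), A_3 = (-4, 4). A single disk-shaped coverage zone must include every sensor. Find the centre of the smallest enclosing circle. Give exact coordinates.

(-2, 2.5)

Side lengths²: A_1A_2² = 5, A_1A_3² = 25, A_2A_3² = 10.
Since A_1A_3² = 25 ≥ 10 + 5 = 15, the angle opposite A_1A_3 is not acute, so the smallest enclosing circle has A_1A_3 as diameter.
Centre = midpoint of A_1A_3 = (-2, 2.5), r² = 25/4 = 6.25.
Centre = (-2, 2.5).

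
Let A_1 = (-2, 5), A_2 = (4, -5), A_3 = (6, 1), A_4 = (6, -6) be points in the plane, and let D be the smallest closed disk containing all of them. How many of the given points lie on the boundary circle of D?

A smallest enclosing disk is always determined by at most three of the input points on its boundary.
The farthest pair is A_1–A_4 with squared distance 185. The circle on this segment as diameter has centre (2, -0.5) and r² = 185/4 = 46.25.
Check A_2: distance² to centre = 24.25 ≤ 46.25, so it lies inside.
All remaining points lie in this disk, and no smaller disk contains both endpoints, so this is the minimum enclosing circle.
The points at distance exactly r from the centre are A_1, A_4 — 2 points.

2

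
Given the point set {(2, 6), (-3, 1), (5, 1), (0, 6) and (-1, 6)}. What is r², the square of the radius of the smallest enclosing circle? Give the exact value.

The minimum enclosing circle is determined by three boundary points: (-3, 1), (5, 1), (-1, 6).
Their circumcentre is (1, 2.3) with r² = 17.69.
The farthest remaining point (2, 6) is at distance² 14.69 ≤ 17.69.

17.69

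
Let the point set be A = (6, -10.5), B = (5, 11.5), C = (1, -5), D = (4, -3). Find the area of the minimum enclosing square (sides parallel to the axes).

484

The bounding box has width 5 and height 22.
An axis-aligned square enclosing the set must have side ≥ max(width, height).
So the minimum side is max(5, 22) = 22.
Area = 22² = 484.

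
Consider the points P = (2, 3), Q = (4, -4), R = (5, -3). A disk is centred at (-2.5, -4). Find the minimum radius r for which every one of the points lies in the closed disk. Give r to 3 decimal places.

The required radius is the distance from (-2.5, -4) to the farthest point.
Squared distances: 69.25, 42.25, 57.25.
Maximum is 69.25, attained at P.
r = √(69.25) ≈ 8.322.

8.322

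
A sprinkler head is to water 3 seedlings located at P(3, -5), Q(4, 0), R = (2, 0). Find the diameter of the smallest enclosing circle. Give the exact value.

5.2

Side lengths²: PQ² = 26, PR² = 26, QR² = 4.
Since PR² = 26 < 26 + 4 = 30, the triangle is acute, so the smallest enclosing circle is the circumcircle.
Circumcentre = (3, -2.4), r² = 6.76.
Diameter = 2r = 2√(6.76) = 5.2.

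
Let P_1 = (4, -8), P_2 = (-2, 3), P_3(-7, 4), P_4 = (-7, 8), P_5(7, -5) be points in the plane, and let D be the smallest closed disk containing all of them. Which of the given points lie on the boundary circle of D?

P_1, P_4, P_5

A smallest enclosing disk is always determined by at most three of the input points on its boundary.
The minimum enclosing circle is determined by three boundary points: P_1, P_4, P_5.
Their circumcentre is (-65/54, 11/54) with r² = 137605/1458.
The farthest remaining point P_3 is at distance² 69997/1458 ≤ 137605/1458.
The points at distance exactly r from the centre are P_1, P_4, P_5 — 3 points.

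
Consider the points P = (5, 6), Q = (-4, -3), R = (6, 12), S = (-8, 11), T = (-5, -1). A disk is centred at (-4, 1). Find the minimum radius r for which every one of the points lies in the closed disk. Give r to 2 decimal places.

The required radius is the distance from (-4, 1) to the farthest point.
Squared distances: 106, 16, 221, 116, 5.
Maximum is 221, attained at R.
r = √221 ≈ 14.87.

14.87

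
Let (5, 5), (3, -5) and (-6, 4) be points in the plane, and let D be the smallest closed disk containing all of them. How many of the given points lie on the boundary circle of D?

Call the three points A, B, C in the order given.
Side lengths²: AB² = 104, AC² = 122, BC² = 162.
Since BC² = 162 < 122 + 104 = 226, the triangle is acute, so the smallest enclosing circle is the circumcircle.
Circumcentre = (-1/6, 5/6), r² = 793/18.
The points at distance exactly r from the centre are (5, 5), (3, -5), (-6, 4) — 3 points.

3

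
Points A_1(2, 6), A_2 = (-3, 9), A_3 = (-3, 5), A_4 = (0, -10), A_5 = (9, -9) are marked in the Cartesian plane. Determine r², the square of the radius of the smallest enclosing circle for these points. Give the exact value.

117

The minimum enclosing circle of a finite set is fixed by two of the points (as a diameter) or three (as a circumcircle).
The farthest pair is A_2–A_5 with squared distance 468. The circle on this segment as diameter has centre (3, 0) and r² = 468/4 = 117.
Check A_1: distance² to centre = 37 ≤ 117, so it lies inside.
All remaining points lie in this disk, and no smaller disk contains both endpoints, so this is the minimum enclosing circle.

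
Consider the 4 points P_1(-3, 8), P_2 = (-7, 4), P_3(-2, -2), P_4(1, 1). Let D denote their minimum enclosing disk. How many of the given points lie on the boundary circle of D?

2

The farthest pair is P_1–P_3 with squared distance 101. The circle on this segment as diameter has centre (-2.5, 3) and r² = 101/4 = 25.25.
Check P_2: distance² to centre = 21.25 ≤ 25.25, so it lies inside.
All remaining points lie in this disk, and no smaller disk contains both endpoints, so this is the minimum enclosing circle.
The points at distance exactly r from the centre are P_1, P_3 — 2 points.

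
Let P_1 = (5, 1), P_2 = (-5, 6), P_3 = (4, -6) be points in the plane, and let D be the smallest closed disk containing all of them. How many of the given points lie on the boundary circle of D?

2

Side lengths²: P_1P_2² = 125, P_1P_3² = 50, P_2P_3² = 225.
Since P_2P_3² = 225 ≥ 125 + 50 = 175, the angle opposite P_2P_3 is not acute, so the smallest enclosing circle has P_2P_3 as diameter.
Centre = midpoint of P_2P_3 = (-0.5, 0), r² = 225/4 = 56.25.
The points at distance exactly r from the centre are P_2, P_3 — 2 points.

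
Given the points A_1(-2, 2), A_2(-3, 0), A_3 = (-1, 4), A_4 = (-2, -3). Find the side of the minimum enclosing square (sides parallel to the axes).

7

The bounding box has width 2 and height 7.
An axis-aligned square enclosing the set must have side ≥ max(width, height).
So the minimum side is max(2, 7) = 7.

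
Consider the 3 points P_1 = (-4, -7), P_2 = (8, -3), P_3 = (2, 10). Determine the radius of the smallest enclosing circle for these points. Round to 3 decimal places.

9.069

Side lengths²: P_1P_2² = 160, P_1P_3² = 325, P_2P_3² = 205.
Since P_1P_3² = 325 < 205 + 160 = 365, the triangle is acute, so the smallest enclosing circle is the circumcircle.
Circumcentre = (-1/18, 7/6), r² = 13325/162.
r = √(13325/162) ≈ 9.069.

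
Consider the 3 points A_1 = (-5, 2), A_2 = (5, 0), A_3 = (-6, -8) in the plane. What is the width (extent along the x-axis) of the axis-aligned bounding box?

max x = 5, min x = -6, so width = 11.

11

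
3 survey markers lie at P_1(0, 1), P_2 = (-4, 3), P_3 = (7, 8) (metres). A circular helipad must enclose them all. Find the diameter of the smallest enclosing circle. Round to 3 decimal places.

12.083

Side lengths²: P_1P_2² = 20, P_1P_3² = 98, P_2P_3² = 146.
Since P_2P_3² = 146 ≥ 98 + 20 = 118, the angle opposite P_2P_3 is not acute, so the smallest enclosing circle has P_2P_3 as diameter.
Centre = midpoint of P_2P_3 = (1.5, 5.5), r² = 146/4 = 36.5.
Diameter = 2r = 2√(36.5) ≈ 12.083.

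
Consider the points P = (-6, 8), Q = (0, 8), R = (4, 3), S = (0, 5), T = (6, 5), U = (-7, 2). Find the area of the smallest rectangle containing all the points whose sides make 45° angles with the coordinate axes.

120

In coordinates u = x + y, v = x − y the rectangle is axis-aligned; the map (x,y)→(u,v) scales areas by 2.
u-values: 2, 8, 7, 5, 11, -5; range = 11 − (-5) = 16.
v-values: -14, -8, 1, -5, 1, -9; range = 1 − (-14) = 15.
Area = (16 × 15) / 2 = 120.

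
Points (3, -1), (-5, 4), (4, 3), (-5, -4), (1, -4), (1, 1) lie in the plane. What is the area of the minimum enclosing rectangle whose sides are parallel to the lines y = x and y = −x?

In coordinates u = x + y, v = x − y the rectangle is axis-aligned; the map (x,y)→(u,v) scales areas by 2.
u-values: 2, -1, 7, -9, -3, 2; range = 7 − (-9) = 16.
v-values: 4, -9, 1, -1, 5, 0; range = 5 − (-9) = 14.
Area = (16 × 14) / 2 = 112.

112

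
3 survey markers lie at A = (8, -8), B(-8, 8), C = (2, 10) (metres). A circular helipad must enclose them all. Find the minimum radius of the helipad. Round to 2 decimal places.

11.31

Side lengths²: AB² = 512, AC² = 360, BC² = 104.
Since AB² = 512 ≥ 360 + 104 = 464, the angle opposite AB is not acute, so the smallest enclosing circle has AB as diameter.
Centre = midpoint of AB = (0, 0), r² = 512/4 = 128.
r = √128 ≈ 11.31.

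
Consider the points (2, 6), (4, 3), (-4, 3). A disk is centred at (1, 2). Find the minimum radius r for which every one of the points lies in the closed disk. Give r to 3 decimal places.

The required radius is the distance from (1, 2) to the farthest point.
Squared distances: 17, 10, 26.
Maximum is 26, attained at (-4, 3).
r = √26 ≈ 5.099.

5.099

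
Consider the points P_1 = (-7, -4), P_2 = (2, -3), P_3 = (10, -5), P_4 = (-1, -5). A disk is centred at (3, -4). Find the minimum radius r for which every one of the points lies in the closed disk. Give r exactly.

The required radius is the distance from (3, -4) to the farthest point.
Squared distances: 100, 2, 50, 17.
Maximum is 100, attained at P_1.
r = √100 = 10.

10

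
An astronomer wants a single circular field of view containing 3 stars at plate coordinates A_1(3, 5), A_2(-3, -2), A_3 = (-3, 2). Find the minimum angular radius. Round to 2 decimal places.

Side lengths²: A_1A_2² = 85, A_1A_3² = 45, A_2A_3² = 16.
Since A_1A_2² = 85 ≥ 45 + 16 = 61, the angle opposite A_1A_2 is not acute, so the smallest enclosing circle has A_1A_2 as diameter.
Centre = midpoint of A_1A_2 = (0, 1.5), r² = 85/4 = 21.25.
r = √(21.25) ≈ 4.61.

4.61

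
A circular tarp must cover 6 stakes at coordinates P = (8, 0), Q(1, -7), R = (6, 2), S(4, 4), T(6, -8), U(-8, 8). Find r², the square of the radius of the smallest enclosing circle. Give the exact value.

The minimum enclosing circle of a finite set is fixed by two of the points (as a diameter) or three (as a circumcircle).
The farthest pair is T–U with squared distance 452. The circle on this segment as diameter has centre (-1, 0) and r² = 452/4 = 113.
Check P: distance² to centre = 81 ≤ 113, so it lies inside.
All remaining points lie in this disk, and no smaller disk contains both endpoints, so this is the minimum enclosing circle.

113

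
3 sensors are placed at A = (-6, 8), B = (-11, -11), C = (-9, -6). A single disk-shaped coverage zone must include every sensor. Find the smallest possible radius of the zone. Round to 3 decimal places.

9.823

Side lengths²: AB² = 386, AC² = 205, BC² = 29.
Since AB² = 386 ≥ 205 + 29 = 234, the angle opposite AB is not acute, so the smallest enclosing circle has AB as diameter.
Centre = midpoint of AB = (-8.5, -1.5), r² = 386/4 = 96.5.
r = √(96.5) ≈ 9.823.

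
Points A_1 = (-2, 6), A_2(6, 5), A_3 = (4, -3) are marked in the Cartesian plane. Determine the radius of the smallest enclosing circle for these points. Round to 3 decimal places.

5.448

Side lengths²: A_1A_2² = 65, A_1A_3² = 117, A_2A_3² = 68.
Since A_1A_3² = 117 < 68 + 65 = 133, the triangle is acute, so the smallest enclosing circle is the circumcircle.
Circumcentre = (17/11, 41/22), r² = 14365/484.
r = √(14365/484) ≈ 5.448.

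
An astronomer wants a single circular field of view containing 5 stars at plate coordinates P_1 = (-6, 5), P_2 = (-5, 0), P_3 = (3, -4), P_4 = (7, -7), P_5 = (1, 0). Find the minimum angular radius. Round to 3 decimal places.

8.846

A smallest enclosing disk is always determined by at most three of the input points on its boundary.
The farthest pair is P_1–P_4 with squared distance 313. The circle on this segment as diameter has centre (0.5, -1) and r² = 313/4 = 78.25.
Check P_2: distance² to centre = 31.25 ≤ 78.25, so it lies inside.
All remaining points lie in this disk, and no smaller disk contains both endpoints, so this is the minimum enclosing circle.
r = √(78.25) ≈ 8.846.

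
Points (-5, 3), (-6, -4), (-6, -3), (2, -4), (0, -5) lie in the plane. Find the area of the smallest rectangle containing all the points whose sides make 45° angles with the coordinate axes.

In coordinates u = x + y, v = x − y the rectangle is axis-aligned; the map (x,y)→(u,v) scales areas by 2.
u-values: -2, -10, -9, -2, -5; range = -2 − (-10) = 8.
v-values: -8, -2, -3, 6, 5; range = 6 − (-8) = 14.
Area = (8 × 14) / 2 = 56.

56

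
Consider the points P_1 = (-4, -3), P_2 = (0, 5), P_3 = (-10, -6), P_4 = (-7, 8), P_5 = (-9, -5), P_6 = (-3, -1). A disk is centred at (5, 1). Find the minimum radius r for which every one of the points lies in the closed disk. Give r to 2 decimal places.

The required radius is the distance from (5, 1) to the farthest point.
Squared distances: 97, 41, 274, 193, 232, 68.
Maximum is 274, attained at P_3.
r = √274 ≈ 16.55.

16.55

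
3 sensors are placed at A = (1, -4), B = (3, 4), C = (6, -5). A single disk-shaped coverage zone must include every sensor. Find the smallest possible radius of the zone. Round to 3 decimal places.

Side lengths²: AB² = 68, AC² = 26, BC² = 90.
Since BC² = 90 < 68 + 26 = 94, the triangle is acute, so the smallest enclosing circle is the circumcircle.
Circumcentre = (30/7, -4/7), r² = 1105/49.
r = √(1105/49) ≈ 4.749.

4.749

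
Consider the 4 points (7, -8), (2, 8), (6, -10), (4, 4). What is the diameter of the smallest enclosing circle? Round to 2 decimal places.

A smallest enclosing disk is always determined by at most three of the input points on its boundary.
The farthest pair is (2, 8)–(6, -10) with squared distance 340. The circle on this segment as diameter has centre (4, -1) and r² = 340/4 = 85.
Check (7, -8): distance² to centre = 58 ≤ 85, so it lies inside.
All remaining points lie in this disk, and no smaller disk contains both endpoints, so this is the minimum enclosing circle.
Diameter = 2r = 2√85 ≈ 18.44.

18.44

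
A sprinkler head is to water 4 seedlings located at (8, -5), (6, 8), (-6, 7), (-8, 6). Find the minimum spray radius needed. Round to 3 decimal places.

A smallest enclosing disk is always determined by at most three of the input points on its boundary.
The farthest pair is (8, -5)–(-8, 6) with squared distance 377. The circle on this segment as diameter has centre (0, 0.5) and r² = 377/4 = 94.25.
Check (6, 8): distance² to centre = 92.25 ≤ 94.25, so it lies inside.
All remaining points lie in this disk, and no smaller disk contains both endpoints, so this is the minimum enclosing circle.
r = √(94.25) ≈ 9.708.

9.708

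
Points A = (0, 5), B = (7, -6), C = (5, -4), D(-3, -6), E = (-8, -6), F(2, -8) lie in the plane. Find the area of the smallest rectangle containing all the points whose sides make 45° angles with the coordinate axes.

In coordinates u = x + y, v = x − y the rectangle is axis-aligned; the map (x,y)→(u,v) scales areas by 2.
u-values: 5, 1, 1, -9, -14, -6; range = 5 − (-14) = 19.
v-values: -5, 13, 9, 3, -2, 10; range = 13 − (-5) = 18.
Area = (19 × 18) / 2 = 171.

171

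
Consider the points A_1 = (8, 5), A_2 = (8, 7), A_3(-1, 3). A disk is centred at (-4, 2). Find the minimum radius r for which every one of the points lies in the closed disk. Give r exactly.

The required radius is the distance from (-4, 2) to the farthest point.
Squared distances: 153, 169, 10.
Maximum is 169, attained at A_2.
r = √169 = 13.

13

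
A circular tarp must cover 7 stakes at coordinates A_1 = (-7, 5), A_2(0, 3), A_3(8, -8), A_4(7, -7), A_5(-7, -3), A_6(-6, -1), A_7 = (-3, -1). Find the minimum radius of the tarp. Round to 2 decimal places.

The minimum enclosing circle of a finite set is fixed by two of the points (as a diameter) or three (as a circumcircle).
The farthest pair is A_1–A_3 with squared distance 394. The circle on this segment as diameter has centre (0.5, -1.5) and r² = 394/4 = 98.5.
Check A_2: distance² to centre = 20.5 ≤ 98.5, so it lies inside.
All remaining points lie in this disk, and no smaller disk contains both endpoints, so this is the minimum enclosing circle.
r = √(98.5) ≈ 9.92.

9.92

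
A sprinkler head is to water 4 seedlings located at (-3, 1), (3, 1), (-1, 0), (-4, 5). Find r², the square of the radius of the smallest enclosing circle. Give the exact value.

By Welzl's lemma the MEC is supported by two points (diametrically opposite) or three points (on a circumcircle).
The farthest pair is (3, 1)–(-4, 5) with squared distance 65. The circle on this segment as diameter has centre (-0.5, 3) and r² = 65/4 = 16.25.
Check (-3, 1): distance² to centre = 10.25 ≤ 16.25, so it lies inside.
All remaining points lie in this disk, and no smaller disk contains both endpoints, so this is the minimum enclosing circle.

16.25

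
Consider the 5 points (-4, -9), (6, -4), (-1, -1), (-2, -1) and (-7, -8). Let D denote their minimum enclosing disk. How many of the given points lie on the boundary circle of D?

2

By Welzl's lemma the MEC is supported by two points (diametrically opposite) or three points (on a circumcircle).
The farthest pair is (6, -4)–(-7, -8) with squared distance 185. The circle on this segment as diameter has centre (-0.5, -6) and r² = 185/4 = 46.25.
Check (-4, -9): distance² to centre = 21.25 ≤ 46.25, so it lies inside.
All remaining points lie in this disk, and no smaller disk contains both endpoints, so this is the minimum enclosing circle.
The points at distance exactly r from the centre are (6, -4), (-7, -8) — 2 points.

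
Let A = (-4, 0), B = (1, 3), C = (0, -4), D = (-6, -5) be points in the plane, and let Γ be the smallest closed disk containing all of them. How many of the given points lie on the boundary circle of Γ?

A smallest enclosing disk is always determined by at most three of the input points on its boundary.
The farthest pair is B–D with squared distance 113. The circle on this segment as diameter has centre (-2.5, -1) and r² = 113/4 = 28.25.
Check A: distance² to centre = 3.25 ≤ 28.25, so it lies inside.
All remaining points lie in this disk, and no smaller disk contains both endpoints, so this is the minimum enclosing circle.
The points at distance exactly r from the centre are B, D — 2 points.

2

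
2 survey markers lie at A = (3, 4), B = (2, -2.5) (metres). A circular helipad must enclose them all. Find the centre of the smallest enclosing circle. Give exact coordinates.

The smallest circle enclosing two points has them as diameter endpoints.
Centre = midpoint = (2.5, 0.75); r² = |AB|²/4 = 43.25/4 = 10.8125.
Centre = (2.5, 0.75).

(2.5, 0.75)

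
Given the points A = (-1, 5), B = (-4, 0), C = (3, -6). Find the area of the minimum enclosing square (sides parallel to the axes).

The bounding box has width 7 and height 11.
An axis-aligned square enclosing the set must have side ≥ max(width, height).
So the minimum side is max(7, 11) = 11.
Area = 11² = 121.

121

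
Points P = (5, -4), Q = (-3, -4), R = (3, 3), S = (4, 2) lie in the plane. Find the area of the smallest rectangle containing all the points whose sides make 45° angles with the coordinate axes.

58.5

In coordinates u = x + y, v = x − y the rectangle is axis-aligned; the map (x,y)→(u,v) scales areas by 2.
u-values: 1, -7, 6, 6; range = 6 − (-7) = 13.
v-values: 9, 1, 0, 2; range = 9 − 0 = 9.
Area = (13 × 9) / 2 = 58.5.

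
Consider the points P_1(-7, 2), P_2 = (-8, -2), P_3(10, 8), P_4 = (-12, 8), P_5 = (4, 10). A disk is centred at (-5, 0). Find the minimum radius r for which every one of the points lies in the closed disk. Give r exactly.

The required radius is the distance from (-5, 0) to the farthest point.
Squared distances: 8, 13, 289, 113, 181.
Maximum is 289, attained at P_3.
r = √289 = 17.

17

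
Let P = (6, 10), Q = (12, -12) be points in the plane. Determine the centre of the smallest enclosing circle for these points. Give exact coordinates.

(9, -1)

The smallest circle enclosing two points has them as diameter endpoints.
Centre = midpoint = (9, -1); r² = |PQ|²/4 = 520/4 = 130.
Centre = (9, -1).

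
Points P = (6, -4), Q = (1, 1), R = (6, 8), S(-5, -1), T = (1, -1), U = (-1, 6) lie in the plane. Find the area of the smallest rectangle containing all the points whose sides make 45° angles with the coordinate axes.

In coordinates u = x + y, v = x − y the rectangle is axis-aligned; the map (x,y)→(u,v) scales areas by 2.
u-values: 2, 2, 14, -6, 0, 5; range = 14 − (-6) = 20.
v-values: 10, 0, -2, -4, 2, -7; range = 10 − (-7) = 17.
Area = (20 × 17) / 2 = 170.

170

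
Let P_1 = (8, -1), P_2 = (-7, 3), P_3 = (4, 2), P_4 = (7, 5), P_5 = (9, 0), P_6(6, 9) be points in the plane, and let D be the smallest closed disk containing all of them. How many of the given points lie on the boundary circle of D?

By Welzl's lemma the MEC is supported by two points (diametrically opposite) or three points (on a circumcircle).
The minimum enclosing circle is determined by three boundary points: P_2, P_5, P_6.
Their circumcentre is (7/6, 43/18) with r² = 10865/162.
The farthest remaining point P_1 is at distance² 9425/162 ≤ 10865/162.
The points at distance exactly r from the centre are P_2, P_5, P_6 — 3 points.

3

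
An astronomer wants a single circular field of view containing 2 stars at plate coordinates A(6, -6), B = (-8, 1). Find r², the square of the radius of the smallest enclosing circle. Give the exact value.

The smallest circle enclosing two points has them as diameter endpoints.
Centre = midpoint = (-1, -2.5); r² = |AB|²/4 = 245/4 = 61.25.

61.25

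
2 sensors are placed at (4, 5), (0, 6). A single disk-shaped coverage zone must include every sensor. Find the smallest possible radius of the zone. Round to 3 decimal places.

2.062

The smallest circle enclosing two points has them as diameter endpoints.
Centre = midpoint = (2, 5.5); r² = |(4, 5)−(0, 6)|²/4 = 17/4 = 4.25.
r = √(4.25) ≈ 2.062.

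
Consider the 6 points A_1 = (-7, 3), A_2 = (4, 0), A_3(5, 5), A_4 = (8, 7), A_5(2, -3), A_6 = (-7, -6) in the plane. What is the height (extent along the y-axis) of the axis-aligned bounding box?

max y = 7, min y = -6, so height = 13.

13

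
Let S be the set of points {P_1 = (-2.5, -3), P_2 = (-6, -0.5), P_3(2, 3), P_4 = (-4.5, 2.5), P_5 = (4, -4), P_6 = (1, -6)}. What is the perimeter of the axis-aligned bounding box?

Width = max x − min x = 4 − (-6) = 10.
Height = max y − min y = 3 − (-6) = 9.
Perimeter = 2(10 + 9) = 38.

38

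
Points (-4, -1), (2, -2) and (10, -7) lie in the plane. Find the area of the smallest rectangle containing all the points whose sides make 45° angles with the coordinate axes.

80

In coordinates u = x + y, v = x − y the rectangle is axis-aligned; the map (x,y)→(u,v) scales areas by 2.
u-values: -5, 0, 3; range = 3 − (-5) = 8.
v-values: -3, 4, 17; range = 17 − (-3) = 20.
Area = (8 × 20) / 2 = 80.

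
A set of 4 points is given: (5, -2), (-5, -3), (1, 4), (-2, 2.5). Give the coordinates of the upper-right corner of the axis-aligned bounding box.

(5, 4)

x-range [-5, 5], y-range [-3, 4].
The upper-right corner is (5, 4).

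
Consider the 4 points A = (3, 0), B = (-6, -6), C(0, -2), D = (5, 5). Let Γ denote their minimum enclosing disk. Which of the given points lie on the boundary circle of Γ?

B, D

The farthest pair is B–D with squared distance 242. The circle on this segment as diameter has centre (-0.5, -0.5) and r² = 242/4 = 60.5.
Check A: distance² to centre = 12.5 ≤ 60.5, so it lies inside.
All remaining points lie in this disk, and no smaller disk contains both endpoints, so this is the minimum enclosing circle.
The points at distance exactly r from the centre are B, D — 2 points.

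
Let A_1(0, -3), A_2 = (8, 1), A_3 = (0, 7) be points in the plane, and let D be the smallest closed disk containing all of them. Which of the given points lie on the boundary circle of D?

Side lengths²: A_1A_2² = 80, A_1A_3² = 100, A_2A_3² = 100.
Since A_2A_3² = 100 < 100 + 80 = 180, the triangle is acute, so the smallest enclosing circle is the circumcircle.
Circumcentre = (2.5, 2), r² = 31.25.
The points at distance exactly r from the centre are A_1, A_2, A_3 — 3 points.

A_1, A_2, A_3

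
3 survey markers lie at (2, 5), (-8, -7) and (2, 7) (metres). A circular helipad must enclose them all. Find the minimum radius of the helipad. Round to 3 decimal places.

8.602

Call the three points A, B, C in the order given.
Side lengths²: AB² = 244, AC² = 4, BC² = 296.
Since BC² = 296 ≥ 244 + 4 = 248, the angle opposite BC is not acute, so the smallest enclosing circle has BC as diameter.
Centre = midpoint of BC = (-3, 0), r² = 296/4 = 74.
r = √74 ≈ 8.602.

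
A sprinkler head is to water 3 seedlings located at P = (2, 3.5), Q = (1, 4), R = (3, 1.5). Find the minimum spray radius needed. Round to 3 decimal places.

Side lengths²: PQ² = 1.25, PR² = 5, QR² = 10.25.
Since QR² = 10.25 ≥ 5 + 1.25 = 6.25, the angle opposite QR is not acute, so the smallest enclosing circle has QR as diameter.
Centre = midpoint of QR = (2, 2.75), r² = 10.25/4 = 2.5625.
r = √(2.5625) ≈ 1.601.

1.601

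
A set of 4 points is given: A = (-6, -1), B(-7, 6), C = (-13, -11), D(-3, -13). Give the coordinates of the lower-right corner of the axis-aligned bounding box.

x-range [-13, -3], y-range [-13, 6].
The lower-right corner is (-3, -13).

(-3, -13)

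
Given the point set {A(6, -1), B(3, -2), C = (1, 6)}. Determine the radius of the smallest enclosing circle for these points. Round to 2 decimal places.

4.31

Side lengths²: AB² = 10, AC² = 74, BC² = 68.
Since AC² = 74 < 68 + 10 = 78, the triangle is acute, so the smallest enclosing circle is the circumcircle.
Circumcentre = (42/13, 30/13), r² = 3145/169.
r = √(3145/169) ≈ 4.31.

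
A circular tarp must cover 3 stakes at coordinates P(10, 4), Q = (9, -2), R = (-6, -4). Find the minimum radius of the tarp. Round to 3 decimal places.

8.944

Side lengths²: PQ² = 37, PR² = 320, QR² = 229.
Since PR² = 320 ≥ 229 + 37 = 266, the angle opposite PR is not acute, so the smallest enclosing circle has PR as diameter.
Centre = midpoint of PR = (2, 0), r² = 320/4 = 80.
r = √80 ≈ 8.944.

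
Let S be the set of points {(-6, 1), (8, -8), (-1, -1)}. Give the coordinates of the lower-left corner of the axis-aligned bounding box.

x-range [-6, 8], y-range [-8, 1].
The lower-left corner is (-6, -8).

(-6, -8)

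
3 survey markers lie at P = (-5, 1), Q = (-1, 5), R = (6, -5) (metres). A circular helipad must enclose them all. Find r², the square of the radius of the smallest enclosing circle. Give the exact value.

23393/578

Side lengths²: PQ² = 32, PR² = 157, QR² = 149.
Since PR² = 157 < 149 + 32 = 181, the triangle is acute, so the smallest enclosing circle is the circumcircle.
Circumcentre = (35/34, -35/34), r² = 23393/578.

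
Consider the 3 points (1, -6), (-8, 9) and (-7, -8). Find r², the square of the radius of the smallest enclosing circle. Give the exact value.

Call the three points A, B, C in the order given.
Side lengths²: AB² = 306, AC² = 68, BC² = 290.
Since AB² = 306 < 290 + 68 = 358, the triangle is acute, so the smallest enclosing circle is the circumcircle.
Circumcentre = (-113/23, 15/23), r² = 41905/529.

41905/529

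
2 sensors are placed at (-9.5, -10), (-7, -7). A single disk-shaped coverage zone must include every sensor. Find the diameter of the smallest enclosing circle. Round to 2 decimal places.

3.91

The smallest circle enclosing two points has them as diameter endpoints.
Centre = midpoint = (-8.25, -8.5); r² = |(-9.5, -10)−(-7, -7)|²/4 = 15.25/4 = 3.8125.
Diameter = 2r = 2√(3.8125) ≈ 3.91.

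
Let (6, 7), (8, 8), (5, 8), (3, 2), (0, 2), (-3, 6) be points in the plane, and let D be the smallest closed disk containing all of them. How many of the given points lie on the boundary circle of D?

The farthest pair is (8, 8)–(-3, 6) with squared distance 125. The circle on this segment as diameter has centre (2.5, 7) and r² = 125/4 = 31.25.
Check (6, 7): distance² to centre = 12.25 ≤ 31.25, so it lies inside.
All remaining points lie in this disk, and no smaller disk contains both endpoints, so this is the minimum enclosing circle.
The points at distance exactly r from the centre are (8, 8), (0, 2), (-3, 6) — 3 points.

3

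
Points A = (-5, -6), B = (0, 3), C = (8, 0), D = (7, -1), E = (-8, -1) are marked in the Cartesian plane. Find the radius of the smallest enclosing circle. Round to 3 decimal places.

By Welzl's lemma the MEC is supported by two points (diametrically opposite) or three points (on a circumcircle).
The farthest pair is C–E with squared distance 257. The circle on this segment as diameter has centre (0, -0.5) and r² = 257/4 = 64.25.
Check A: distance² to centre = 55.25 ≤ 64.25, so it lies inside.
All remaining points lie in this disk, and no smaller disk contains both endpoints, so this is the minimum enclosing circle.
r = √(64.25) ≈ 8.016.

8.016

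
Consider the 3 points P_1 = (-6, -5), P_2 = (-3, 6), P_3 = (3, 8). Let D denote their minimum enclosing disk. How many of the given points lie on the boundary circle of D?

Side lengths²: P_1P_2² = 130, P_1P_3² = 250, P_2P_3² = 40.
Since P_1P_3² = 250 ≥ 130 + 40 = 170, the angle opposite P_1P_3 is not acute, so the smallest enclosing circle has P_1P_3 as diameter.
Centre = midpoint of P_1P_3 = (-1.5, 1.5), r² = 250/4 = 62.5.
The points at distance exactly r from the centre are P_1, P_3 — 2 points.

2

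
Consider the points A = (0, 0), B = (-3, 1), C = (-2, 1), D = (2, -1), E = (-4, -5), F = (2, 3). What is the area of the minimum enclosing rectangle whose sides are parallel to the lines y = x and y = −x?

In coordinates u = x + y, v = x − y the rectangle is axis-aligned; the map (x,y)→(u,v) scales areas by 2.
u-values: 0, -2, -1, 1, -9, 5; range = 5 − (-9) = 14.
v-values: 0, -4, -3, 3, 1, -1; range = 3 − (-4) = 7.
Area = (14 × 7) / 2 = 49.

49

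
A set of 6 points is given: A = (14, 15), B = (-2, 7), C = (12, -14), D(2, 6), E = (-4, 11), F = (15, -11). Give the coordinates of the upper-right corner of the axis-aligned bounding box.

(15, 15)

x-range [-4, 15], y-range [-14, 15].
The upper-right corner is (15, 15).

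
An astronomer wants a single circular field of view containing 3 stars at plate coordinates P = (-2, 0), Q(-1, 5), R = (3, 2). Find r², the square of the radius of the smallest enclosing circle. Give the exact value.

9425/1058

Side lengths²: PQ² = 26, PR² = 29, QR² = 25.
Since PR² = 29 < 26 + 25 = 51, the triangle is acute, so the smallest enclosing circle is the circumcircle.
Circumcentre = (1/46, 101/46), r² = 9425/1058.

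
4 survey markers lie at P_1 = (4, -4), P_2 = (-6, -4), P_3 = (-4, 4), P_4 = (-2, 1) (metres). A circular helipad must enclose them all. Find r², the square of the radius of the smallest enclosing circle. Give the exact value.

A smallest enclosing disk is always determined by at most three of the input points on its boundary.
The minimum enclosing circle is determined by three boundary points: P_1, P_2, P_3.
Their circumcentre is (-1, -1) with r² = 34.
The farthest remaining point P_4 is at distance² 5 ≤ 34.

34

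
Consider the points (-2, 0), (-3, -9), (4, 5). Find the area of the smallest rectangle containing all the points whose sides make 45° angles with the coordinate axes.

84

In coordinates u = x + y, v = x − y the rectangle is axis-aligned; the map (x,y)→(u,v) scales areas by 2.
u-values: -2, -12, 9; range = 9 − (-12) = 21.
v-values: -2, 6, -1; range = 6 − (-2) = 8.
Area = (21 × 8) / 2 = 84.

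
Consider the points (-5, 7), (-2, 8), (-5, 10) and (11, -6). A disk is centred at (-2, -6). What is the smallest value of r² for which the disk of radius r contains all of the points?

The required radius is the distance from (-2, -6) to the farthest point.
Squared distances: 178, 196, 265, 169.
Maximum is 265, attained at (-5, 10).

265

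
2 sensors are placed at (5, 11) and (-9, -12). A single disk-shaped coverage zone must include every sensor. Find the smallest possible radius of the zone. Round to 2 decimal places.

The smallest circle enclosing two points has them as diameter endpoints.
Centre = midpoint = (-2, -0.5); r² = |(5, 11)−(-9, -12)|²/4 = 725/4 = 181.25.
r = √(181.25) ≈ 13.46.

13.46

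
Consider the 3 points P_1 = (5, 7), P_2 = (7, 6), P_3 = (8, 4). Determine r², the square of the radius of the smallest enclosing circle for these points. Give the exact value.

Side lengths²: P_1P_2² = 5, P_1P_3² = 18, P_2P_3² = 5.
Since P_1P_3² = 18 ≥ 5 + 5 = 10, the angle opposite P_1P_3 is not acute, so the smallest enclosing circle has P_1P_3 as diameter.
Centre = midpoint of P_1P_3 = (6.5, 5.5), r² = 18/4 = 4.5.

4.5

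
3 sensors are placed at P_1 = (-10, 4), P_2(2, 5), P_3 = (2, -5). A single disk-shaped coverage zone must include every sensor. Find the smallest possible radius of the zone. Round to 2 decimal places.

7.53

Side lengths²: P_1P_2² = 145, P_1P_3² = 225, P_2P_3² = 100.
Since P_1P_3² = 225 < 145 + 100 = 245, the triangle is acute, so the smallest enclosing circle is the circumcircle.
Circumcentre = (-3.625, 0), r² = 56.640625.
r = √(56.640625) ≈ 7.53.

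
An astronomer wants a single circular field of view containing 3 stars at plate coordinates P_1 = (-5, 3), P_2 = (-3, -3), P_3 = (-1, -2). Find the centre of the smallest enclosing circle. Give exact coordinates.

(-47/14, 3/14)

Side lengths²: P_1P_2² = 40, P_1P_3² = 41, P_2P_3² = 5.
Since P_1P_3² = 41 < 40 + 5 = 45, the triangle is acute, so the smallest enclosing circle is the circumcircle.
Circumcentre = (-47/14, 3/14), r² = 1025/98.
Centre = (-47/14, 3/14).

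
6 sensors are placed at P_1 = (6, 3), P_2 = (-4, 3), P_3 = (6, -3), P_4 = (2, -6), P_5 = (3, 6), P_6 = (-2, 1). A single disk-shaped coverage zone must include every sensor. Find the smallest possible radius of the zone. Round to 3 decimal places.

6.123

The minimum enclosing circle is determined by three boundary points: P_2, P_4, P_5.
Their circumcentre is (25/18, 5/54) with r² = 54665/1458.
The farthest remaining point P_3 is at distance² 44945/1458 ≤ 54665/1458.
r = √(54665/1458) ≈ 6.123.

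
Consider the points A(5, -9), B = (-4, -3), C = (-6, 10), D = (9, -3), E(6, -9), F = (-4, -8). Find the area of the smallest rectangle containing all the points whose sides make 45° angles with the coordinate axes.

In coordinates u = x + y, v = x − y the rectangle is axis-aligned; the map (x,y)→(u,v) scales areas by 2.
u-values: -4, -7, 4, 6, -3, -12; range = 6 − (-12) = 18.
v-values: 14, -1, -16, 12, 15, 4; range = 15 − (-16) = 31.
Area = (18 × 31) / 2 = 279.

279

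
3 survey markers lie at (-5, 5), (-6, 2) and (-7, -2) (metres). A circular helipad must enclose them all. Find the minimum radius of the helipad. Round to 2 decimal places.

Call the three points A, B, C in the order given.
Side lengths²: AB² = 10, AC² = 53, BC² = 17.
Since AC² = 53 ≥ 17 + 10 = 27, the angle opposite AC is not acute, so the smallest enclosing circle has AC as diameter.
Centre = midpoint of AC = (-6, 1.5), r² = 53/4 = 13.25.
r = √(13.25) ≈ 3.64.

3.64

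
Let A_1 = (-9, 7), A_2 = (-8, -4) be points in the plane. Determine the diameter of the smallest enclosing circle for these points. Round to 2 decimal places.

The smallest circle enclosing two points has them as diameter endpoints.
Centre = midpoint = (-8.5, 1.5); r² = |A_1A_2|²/4 = 122/4 = 30.5.
Diameter = 2r = 2√(30.5) ≈ 11.05.

11.05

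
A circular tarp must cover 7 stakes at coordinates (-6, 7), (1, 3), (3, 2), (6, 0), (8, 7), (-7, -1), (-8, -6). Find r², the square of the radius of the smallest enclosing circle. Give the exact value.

106.25

A smallest enclosing disk is always determined by at most three of the input points on its boundary.
The farthest pair is (8, 7)–(-8, -6) with squared distance 425. The circle on this segment as diameter has centre (0, 0.5) and r² = 425/4 = 106.25.
Check (-6, 7): distance² to centre = 78.25 ≤ 106.25, so it lies inside.
All remaining points lie in this disk, and no smaller disk contains both endpoints, so this is the minimum enclosing circle.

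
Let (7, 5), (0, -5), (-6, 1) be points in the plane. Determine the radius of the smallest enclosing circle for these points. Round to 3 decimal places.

Call the three points A, B, C in the order given.
Side lengths²: AB² = 149, AC² = 185, BC² = 72.
Since AC² = 185 < 149 + 72 = 221, the triangle is acute, so the smallest enclosing circle is the circumcircle.
Circumcentre = (29/34, 63/34), r² = 27565/578.
r = √(27565/578) ≈ 6.906.

6.906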